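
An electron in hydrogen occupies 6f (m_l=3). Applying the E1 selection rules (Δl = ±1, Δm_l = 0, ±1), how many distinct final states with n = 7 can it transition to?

4

E1 requires Δl = ±1, so l_f ∈ {2, 4}; with 0 ≤ l_f ≤ n_f−1 = 6, the allowed l_f values are {2, 4}.
For l_f = 2: m_f ∈ {m_i−1, m_i, m_i+1} ∩ [−2, 2] = {2} → 1 state.
For l_f = 4: m_f ∈ {m_i−1, m_i, m_i+1} ∩ [−4, 4] = {2, 3, 4} → 3 states.
Total: 4.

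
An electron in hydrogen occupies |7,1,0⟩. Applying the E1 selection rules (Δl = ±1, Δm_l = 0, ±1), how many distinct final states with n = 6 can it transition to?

4

E1 requires Δl = ±1, so l_f ∈ {0, 2}; with 0 ≤ l_f ≤ n_f−1 = 5, the allowed l_f values are {0, 2}.
For l_f = 0: m_f ∈ {m_i−1, m_i, m_i+1} ∩ [−0, 0] = {0} → 1 state.
For l_f = 2: m_f ∈ {m_i−1, m_i, m_i+1} ∩ [−2, 2] = {-1, 0, 1} → 3 states.
Total: 4.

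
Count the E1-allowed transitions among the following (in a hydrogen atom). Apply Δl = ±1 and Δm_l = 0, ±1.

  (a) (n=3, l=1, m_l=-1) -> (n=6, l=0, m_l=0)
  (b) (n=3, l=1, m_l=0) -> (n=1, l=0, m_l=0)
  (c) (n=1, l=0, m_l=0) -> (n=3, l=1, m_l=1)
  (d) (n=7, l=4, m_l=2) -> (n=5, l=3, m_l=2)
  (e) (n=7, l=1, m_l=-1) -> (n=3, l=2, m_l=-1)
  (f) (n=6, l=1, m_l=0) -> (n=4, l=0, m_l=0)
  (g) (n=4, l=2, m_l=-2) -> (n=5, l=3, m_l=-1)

7

(a) allowed
(b) allowed
(c) allowed
(d) allowed
(e) allowed
(f) allowed
(g) allowed
Total allowed: 7 of 7.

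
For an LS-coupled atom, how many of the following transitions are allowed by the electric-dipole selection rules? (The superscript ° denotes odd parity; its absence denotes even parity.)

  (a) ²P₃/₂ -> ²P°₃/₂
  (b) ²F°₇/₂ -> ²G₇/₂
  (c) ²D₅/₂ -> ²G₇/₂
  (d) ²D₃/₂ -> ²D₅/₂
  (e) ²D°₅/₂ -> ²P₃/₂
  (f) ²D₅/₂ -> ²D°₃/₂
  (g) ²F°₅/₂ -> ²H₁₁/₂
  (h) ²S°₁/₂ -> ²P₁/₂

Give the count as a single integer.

5

(a) allowed
(b) allowed
(c) forbidden (parity, ΔL fail)
(d) forbidden (parity fails)
(e) allowed
(f) allowed
(g) forbidden (ΔL, ΔJ fail)
(h) allowed
Total allowed: 5 of 8.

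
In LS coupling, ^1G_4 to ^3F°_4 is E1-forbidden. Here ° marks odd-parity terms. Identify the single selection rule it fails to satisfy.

Reading off the term symbols: S 0→1, L 4→3, J 4→4, parity even→odd.
Parity must change: even → odd — ✓.
ΔS = 0: S: 0 → 1 — ✗.
ΔL = 0, ±1 (not L=0↔0): L: 4 → 3, ΔL = -1 — ✓.
ΔJ = 0, ±1 (not J=0↔0): J: 4 → 4, ΔJ = +0 — ✓.

the ΔS = 0 rule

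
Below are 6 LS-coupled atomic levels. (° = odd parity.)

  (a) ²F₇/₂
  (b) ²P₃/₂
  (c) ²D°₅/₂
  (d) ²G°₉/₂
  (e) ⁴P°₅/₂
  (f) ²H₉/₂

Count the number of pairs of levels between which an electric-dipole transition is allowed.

4

(a)–(b): forbidden (parity, ΔL, ΔJ).
(a)–(c): allowed.
(a)–(d): allowed.
(a)–(e): forbidden (ΔS, ΔL).
(a)–(f): forbidden (parity, ΔL).
(b)–(c): allowed.
(b)–(d): forbidden (ΔL, ΔJ).
(b)–(e): forbidden (ΔS).
(b)–(f): forbidden (parity, ΔL, ΔJ).
(c)–(d): forbidden (parity, ΔL, ΔJ).
(c)–(e): forbidden (parity, ΔS).
(c)–(f): forbidden (ΔL, ΔJ).
(d)–(e): forbidden (parity, ΔS, ΔL, ΔJ).
(d)–(f): allowed.
(e)–(f): forbidden (ΔS, ΔL, ΔJ).
Allowed pairs: 4 of 15.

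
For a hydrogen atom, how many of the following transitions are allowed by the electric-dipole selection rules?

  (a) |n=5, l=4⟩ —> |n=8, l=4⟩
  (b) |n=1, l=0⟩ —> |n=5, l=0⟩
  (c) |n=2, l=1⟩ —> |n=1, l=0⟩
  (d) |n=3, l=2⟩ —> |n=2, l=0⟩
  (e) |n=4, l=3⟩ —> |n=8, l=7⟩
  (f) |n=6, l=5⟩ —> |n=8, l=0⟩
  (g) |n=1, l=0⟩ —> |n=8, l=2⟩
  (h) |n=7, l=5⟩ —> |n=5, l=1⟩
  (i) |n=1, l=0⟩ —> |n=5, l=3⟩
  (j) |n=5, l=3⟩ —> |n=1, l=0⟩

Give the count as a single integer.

1

(a) forbidden — Δl = +0 (E1 requires Δl = ±1)
(b) forbidden — Δl = +0 (E1 requires Δl = ±1)
(c) allowed
(d) forbidden — Δl = -2 (E1 requires Δl = ±1)
(e) forbidden — Δl = +4 (E1 requires Δl = ±1)
(f) forbidden — Δl = -5 (E1 requires Δl = ±1)
(g) forbidden — Δl = +2 (E1 requires Δl = ±1)
(h) forbidden — Δl = -4 (E1 requires Δl = ±1)
(i) forbidden — Δl = +3 (E1 requires Δl = ±1)
(j) forbidden — Δl = -3 (E1 requires Δl = ±1)
Total allowed: 1 of 10.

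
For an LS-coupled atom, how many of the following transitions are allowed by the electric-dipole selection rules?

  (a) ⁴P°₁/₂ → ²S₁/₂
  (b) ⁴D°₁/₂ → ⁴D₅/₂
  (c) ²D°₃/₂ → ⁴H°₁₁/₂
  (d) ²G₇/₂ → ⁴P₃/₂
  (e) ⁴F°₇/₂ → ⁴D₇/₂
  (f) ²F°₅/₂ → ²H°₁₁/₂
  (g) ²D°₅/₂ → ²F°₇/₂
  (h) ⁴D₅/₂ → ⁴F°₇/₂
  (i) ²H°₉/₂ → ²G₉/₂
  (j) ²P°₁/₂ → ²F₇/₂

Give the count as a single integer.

3

(a) forbidden (ΔS fails)
(b) forbidden (ΔJ fails)
(c) forbidden (parity, ΔS, ΔL, ΔJ fail)
(d) forbidden (parity, ΔS, ΔL, ΔJ fail)
(e) allowed
(f) forbidden (parity, ΔL, ΔJ fail)
(g) forbidden (parity fails)
(h) allowed
(i) allowed
(j) forbidden (ΔL, ΔJ fail)
Total allowed: 3 of 10.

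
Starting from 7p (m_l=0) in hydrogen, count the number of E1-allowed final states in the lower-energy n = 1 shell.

1

E1 requires Δl = ±1, so l_f ∈ {0, 2}; with 0 ≤ l_f ≤ n_f−1 = 0, the allowed l_f values are {0}.
For l_f = 0: m_f ∈ {m_i−1, m_i, m_i+1} ∩ [−0, 0] = {0} → 1 state.
Total: 1.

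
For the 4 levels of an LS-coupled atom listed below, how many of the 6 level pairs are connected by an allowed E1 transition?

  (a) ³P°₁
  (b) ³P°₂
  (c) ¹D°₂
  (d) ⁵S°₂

(a)–(b): forbidden (parity).
(a)–(c): forbidden (parity, ΔS).
(a)–(d): forbidden (parity, ΔS).
(b)–(c): forbidden (parity, ΔS).
(b)–(d): forbidden (parity, ΔS).
(c)–(d): forbidden (parity, ΔS, ΔL).
Allowed pairs: 0 of 6.

0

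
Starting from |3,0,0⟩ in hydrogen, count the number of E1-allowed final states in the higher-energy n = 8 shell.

E1 requires Δl = ±1, so l_f ∈ {-1, 1}; with 0 ≤ l_f ≤ n_f−1 = 7, the allowed l_f values are {1}.
For l_f = 1: m_f ∈ {m_i−1, m_i, m_i+1} ∩ [−1, 1] = {-1, 0, 1} → 3 states.
Total: 3.

3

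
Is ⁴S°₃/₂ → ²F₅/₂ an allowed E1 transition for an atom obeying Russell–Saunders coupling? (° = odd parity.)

Parity must change: odd → even — satisfied.
ΔS = 0: S: 3/2 → 1/2 — violated.
ΔL = 0, ±1 (not L=0↔0): L: 0 → 3, ΔL = +3 — violated.
ΔJ = 0, ±1 (not J=0↔0): J: 3/2 → 5/2, ΔJ = +1 — satisfied.
Rule(s) violated: ΔS, ΔL.

forbidden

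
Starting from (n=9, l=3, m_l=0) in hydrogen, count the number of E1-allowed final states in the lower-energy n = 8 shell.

E1 requires Δl = ±1, so l_f ∈ {2, 4}; with 0 ≤ l_f ≤ n_f−1 = 7, the allowed l_f values are {2, 4}.
For l_f = 2: m_f ∈ {m_i−1, m_i, m_i+1} ∩ [−2, 2] = {-1, 0, 1} → 3 states.
For l_f = 4: m_f ∈ {m_i−1, m_i, m_i+1} ∩ [−4, 4] = {-1, 0, 1} → 3 states.
Total: 6.

6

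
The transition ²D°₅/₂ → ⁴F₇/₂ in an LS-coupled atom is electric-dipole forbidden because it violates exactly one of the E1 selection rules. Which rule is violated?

the ΔS = 0 rule

Parity must change: odd → even — ✓.
ΔS = 0: S: 1/2 → 3/2 — ✗.
ΔL = 0, ±1 (not L=0↔0): L: 2 → 3, ΔL = +1 — ✓.
ΔJ = 0, ±1 (not J=0↔0): J: 5/2 → 7/2, ΔJ = +1 — ✓.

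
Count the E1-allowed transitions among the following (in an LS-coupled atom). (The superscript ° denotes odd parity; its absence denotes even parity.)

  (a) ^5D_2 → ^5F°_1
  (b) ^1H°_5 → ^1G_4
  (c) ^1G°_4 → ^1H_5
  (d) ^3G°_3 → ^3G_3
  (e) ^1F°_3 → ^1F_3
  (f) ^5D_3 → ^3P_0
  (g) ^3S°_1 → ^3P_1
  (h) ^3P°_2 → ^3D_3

7

(a) allowed
(b) allowed
(c) allowed
(d) allowed
(e) allowed
(f) forbidden (parity, ΔS, ΔJ fail)
(g) allowed
(h) allowed
Total allowed: 7 of 8.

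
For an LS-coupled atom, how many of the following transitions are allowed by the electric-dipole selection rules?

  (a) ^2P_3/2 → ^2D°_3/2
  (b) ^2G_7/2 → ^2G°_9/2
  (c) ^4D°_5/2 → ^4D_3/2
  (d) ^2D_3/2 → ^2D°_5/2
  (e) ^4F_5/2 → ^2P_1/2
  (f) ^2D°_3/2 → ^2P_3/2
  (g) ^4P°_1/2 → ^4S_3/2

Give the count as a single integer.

6

(a) allowed
(b) allowed
(c) allowed
(d) allowed
(e) forbidden (parity, ΔS, ΔL, ΔJ fail)
(f) allowed
(g) allowed
Total allowed: 6 of 7.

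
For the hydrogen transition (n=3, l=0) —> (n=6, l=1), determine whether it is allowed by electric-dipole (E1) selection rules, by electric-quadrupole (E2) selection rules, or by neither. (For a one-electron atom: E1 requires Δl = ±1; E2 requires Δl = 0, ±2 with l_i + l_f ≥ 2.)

E1

Δl = 1 − 0 = +1; l_i + l_f = 1.
E1 (Δl = ±1): satisfied.
E2 (Δl = 0,±2, l_i+l_f ≥ 2): not satisfied.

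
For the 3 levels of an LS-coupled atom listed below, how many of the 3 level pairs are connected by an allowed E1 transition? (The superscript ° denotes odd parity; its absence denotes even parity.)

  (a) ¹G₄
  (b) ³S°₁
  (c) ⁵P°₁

(a)–(b): forbidden (ΔS, ΔL, ΔJ).
(a)–(c): forbidden (ΔS, ΔL, ΔJ).
(b)–(c): forbidden (parity, ΔS).
Allowed pairs: 0 of 3.

0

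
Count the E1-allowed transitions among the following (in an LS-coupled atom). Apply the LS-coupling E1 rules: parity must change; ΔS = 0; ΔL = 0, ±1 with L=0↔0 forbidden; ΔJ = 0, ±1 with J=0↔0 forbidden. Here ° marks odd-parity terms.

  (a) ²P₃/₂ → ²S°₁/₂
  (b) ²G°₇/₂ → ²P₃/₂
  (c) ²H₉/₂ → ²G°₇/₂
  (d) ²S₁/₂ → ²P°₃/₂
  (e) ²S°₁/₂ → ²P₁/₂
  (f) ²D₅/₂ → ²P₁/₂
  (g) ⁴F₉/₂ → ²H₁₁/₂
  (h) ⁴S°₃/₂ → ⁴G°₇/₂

(a) allowed
(b) forbidden (ΔL, ΔJ fail)
(c) allowed
(d) allowed
(e) allowed
(f) forbidden (parity, ΔJ fail)
(g) forbidden (parity, ΔS, ΔL fail)
(h) forbidden (parity, ΔL, ΔJ fail)
Total allowed: 4 of 8.

4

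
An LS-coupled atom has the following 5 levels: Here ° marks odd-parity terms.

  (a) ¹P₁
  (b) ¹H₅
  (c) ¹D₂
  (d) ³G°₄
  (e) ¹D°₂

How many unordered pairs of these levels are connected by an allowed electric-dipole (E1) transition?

(a)–(b): forbidden (parity, ΔL, ΔJ).
(a)–(c): forbidden (parity).
(a)–(d): forbidden (ΔS, ΔL, ΔJ).
(a)–(e): allowed.
(b)–(c): forbidden (parity, ΔL, ΔJ).
(b)–(d): forbidden (ΔS).
(b)–(e): forbidden (ΔL, ΔJ).
(c)–(d): forbidden (ΔS, ΔL, ΔJ).
(c)–(e): allowed.
(d)–(e): forbidden (parity, ΔS, ΔL, ΔJ).
Allowed pairs: 2 of 10.

2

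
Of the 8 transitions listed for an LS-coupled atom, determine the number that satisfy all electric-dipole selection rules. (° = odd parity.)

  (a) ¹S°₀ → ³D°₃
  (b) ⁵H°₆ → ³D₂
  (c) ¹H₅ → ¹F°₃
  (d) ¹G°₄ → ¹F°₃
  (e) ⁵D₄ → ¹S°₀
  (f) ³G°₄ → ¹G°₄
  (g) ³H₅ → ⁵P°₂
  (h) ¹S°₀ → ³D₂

0

(a) forbidden (parity, ΔS, ΔL, ΔJ fail)
(b) forbidden (ΔS, ΔL, ΔJ fail)
(c) forbidden (ΔL, ΔJ fail)
(d) forbidden (parity fails)
(e) forbidden (ΔS, ΔL, ΔJ fail)
(f) forbidden (parity, ΔS fail)
(g) forbidden (ΔS, ΔL, ΔJ fail)
(h) forbidden (ΔS, ΔL, ΔJ fail)
Total allowed: 0 of 8.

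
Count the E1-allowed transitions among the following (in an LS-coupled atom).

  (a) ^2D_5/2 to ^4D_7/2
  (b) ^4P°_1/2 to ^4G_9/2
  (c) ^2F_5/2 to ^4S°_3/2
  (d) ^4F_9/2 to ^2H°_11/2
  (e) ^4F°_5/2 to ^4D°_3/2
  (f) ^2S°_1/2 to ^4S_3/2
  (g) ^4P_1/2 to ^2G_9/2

0

(a) forbidden (parity, ΔS fail)
(b) forbidden (ΔL, ΔJ fail)
(c) forbidden (ΔS, ΔL fail)
(d) forbidden (ΔS, ΔL fail)
(e) forbidden (parity fails)
(f) forbidden (ΔS, ΔL fail)
(g) forbidden (parity, ΔS, ΔL, ΔJ fail)
Total allowed: 0 of 7.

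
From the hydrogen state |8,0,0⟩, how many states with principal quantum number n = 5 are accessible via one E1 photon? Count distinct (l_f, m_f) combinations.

3

E1 requires Δl = ±1, so l_f ∈ {-1, 1}; with 0 ≤ l_f ≤ n_f−1 = 4, the allowed l_f values are {1}.
For l_f = 1: m_f ∈ {m_i−1, m_i, m_i+1} ∩ [−1, 1] = {-1, 0, 1} → 3 states.
Total: 3.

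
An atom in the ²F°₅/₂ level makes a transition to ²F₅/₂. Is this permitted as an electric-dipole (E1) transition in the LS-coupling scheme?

ΔS = 0: S: 1/2 → 1/2 — ✓.
Parity must change: odd → even — ✓.
ΔL = 0, ±1 (not L=0↔0): L: 3 → 3, ΔL = +0 — ✓.
ΔJ = 0, ±1 (not J=0↔0): J: 5/2 → 5/2, ΔJ = +0 — ✓.
All four E1 rules are satisfied.

allowed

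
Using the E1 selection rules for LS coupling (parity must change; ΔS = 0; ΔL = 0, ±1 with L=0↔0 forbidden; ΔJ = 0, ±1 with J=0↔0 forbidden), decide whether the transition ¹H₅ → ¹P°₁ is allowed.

forbidden

Parity must change: even → odd — satisfied.
ΔL = 0, ±1 (not L=0↔0): L: 5 → 1, ΔL = -4 — violated.
ΔJ = 0, ±1 (not J=0↔0): J: 5 → 1, ΔJ = -4 — violated.
ΔS = 0: S: 0 → 0 — satisfied.
Rule(s) violated: ΔL, ΔJ.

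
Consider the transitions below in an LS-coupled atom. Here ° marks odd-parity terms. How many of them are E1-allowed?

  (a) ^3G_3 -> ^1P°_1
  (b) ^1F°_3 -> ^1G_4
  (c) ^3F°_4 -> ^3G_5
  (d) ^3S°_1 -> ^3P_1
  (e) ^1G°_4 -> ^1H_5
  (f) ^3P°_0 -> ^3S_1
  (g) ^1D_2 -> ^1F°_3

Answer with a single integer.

6

(a) forbidden (ΔS, ΔL, ΔJ fail)
(b) allowed
(c) allowed
(d) allowed
(e) allowed
(f) allowed
(g) allowed
Total allowed: 6 of 7.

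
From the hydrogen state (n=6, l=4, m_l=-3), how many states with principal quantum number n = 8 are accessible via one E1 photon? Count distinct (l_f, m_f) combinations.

5

E1 requires Δl = ±1, so l_f ∈ {3, 5}; with 0 ≤ l_f ≤ n_f−1 = 7, the allowed l_f values are {3, 5}.
For l_f = 3: m_f ∈ {m_i−1, m_i, m_i+1} ∩ [−3, 3] = {-3, -2} → 2 states.
For l_f = 5: m_f ∈ {m_i−1, m_i, m_i+1} ∩ [−5, 5] = {-4, -3, -2} → 3 states.
Total: 5.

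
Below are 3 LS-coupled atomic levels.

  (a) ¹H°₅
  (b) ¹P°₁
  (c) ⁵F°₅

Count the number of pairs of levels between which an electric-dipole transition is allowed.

0

(a)–(b): forbidden (parity, ΔL, ΔJ).
(a)–(c): forbidden (parity, ΔS, ΔL).
(b)–(c): forbidden (parity, ΔS, ΔL, ΔJ).
Allowed pairs: 0 of 3.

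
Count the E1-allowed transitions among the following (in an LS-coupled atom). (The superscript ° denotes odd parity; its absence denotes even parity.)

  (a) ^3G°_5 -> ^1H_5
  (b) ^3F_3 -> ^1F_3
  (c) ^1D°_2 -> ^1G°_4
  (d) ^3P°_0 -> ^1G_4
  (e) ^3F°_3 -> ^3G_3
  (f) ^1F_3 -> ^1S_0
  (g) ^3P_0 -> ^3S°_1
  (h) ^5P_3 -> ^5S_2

2

(a) forbidden (ΔS fails)
(b) forbidden (parity, ΔS fail)
(c) forbidden (parity, ΔL, ΔJ fail)
(d) forbidden (ΔS, ΔL, ΔJ fail)
(e) allowed
(f) forbidden (parity, ΔL, ΔJ fail)
(g) allowed
(h) forbidden (parity fails)
Total allowed: 2 of 8.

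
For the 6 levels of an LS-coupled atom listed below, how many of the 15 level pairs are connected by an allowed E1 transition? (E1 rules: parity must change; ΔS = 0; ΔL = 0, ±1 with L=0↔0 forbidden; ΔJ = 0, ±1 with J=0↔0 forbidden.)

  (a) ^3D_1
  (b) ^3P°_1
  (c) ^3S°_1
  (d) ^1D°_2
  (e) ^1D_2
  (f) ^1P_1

(a)–(b): allowed.
(a)–(c): forbidden (ΔL).
(a)–(d): forbidden (ΔS).
(a)–(e): forbidden (parity, ΔS).
(a)–(f): forbidden (parity, ΔS).
(b)–(c): forbidden (parity).
(b)–(d): forbidden (parity, ΔS).
(b)–(e): forbidden (ΔS).
(b)–(f): forbidden (ΔS).
(c)–(d): forbidden (parity, ΔS, ΔL).
(c)–(e): forbidden (ΔS, ΔL).
(c)–(f): forbidden (ΔS).
(d)–(e): allowed.
(d)–(f): allowed.
(e)–(f): forbidden (parity).
Allowed pairs: 3 of 15.

3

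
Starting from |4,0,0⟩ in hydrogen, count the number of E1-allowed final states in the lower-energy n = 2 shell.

3

E1 requires Δl = ±1, so l_f ∈ {-1, 1}; with 0 ≤ l_f ≤ n_f−1 = 1, the allowed l_f values are {1}.
For l_f = 1: m_f ∈ {m_i−1, m_i, m_i+1} ∩ [−1, 1] = {-1, 0, 1} → 3 states.
Total: 3.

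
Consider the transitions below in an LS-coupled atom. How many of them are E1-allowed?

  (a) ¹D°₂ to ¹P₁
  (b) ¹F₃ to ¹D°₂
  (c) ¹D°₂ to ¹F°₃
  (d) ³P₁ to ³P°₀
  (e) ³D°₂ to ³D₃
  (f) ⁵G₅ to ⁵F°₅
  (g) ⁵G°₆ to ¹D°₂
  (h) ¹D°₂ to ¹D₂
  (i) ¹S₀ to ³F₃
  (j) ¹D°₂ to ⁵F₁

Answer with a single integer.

(a) allowed
(b) allowed
(c) forbidden (parity fails)
(d) allowed
(e) allowed
(f) allowed
(g) forbidden (parity, ΔS, ΔL, ΔJ fail)
(h) allowed
(i) forbidden (parity, ΔS, ΔL, ΔJ fail)
(j) forbidden (ΔS fails)
Total allowed: 6 of 10.

6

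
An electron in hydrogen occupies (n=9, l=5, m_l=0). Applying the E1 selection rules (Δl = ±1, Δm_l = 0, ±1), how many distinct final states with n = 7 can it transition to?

E1 requires Δl = ±1, so l_f ∈ {4, 6}; with 0 ≤ l_f ≤ n_f−1 = 6, the allowed l_f values are {4, 6}.
For l_f = 4: m_f ∈ {m_i−1, m_i, m_i+1} ∩ [−4, 4] = {-1, 0, 1} → 3 states.
For l_f = 6: m_f ∈ {m_i−1, m_i, m_i+1} ∩ [−6, 6] = {-1, 0, 1} → 3 states.
Total: 6.

6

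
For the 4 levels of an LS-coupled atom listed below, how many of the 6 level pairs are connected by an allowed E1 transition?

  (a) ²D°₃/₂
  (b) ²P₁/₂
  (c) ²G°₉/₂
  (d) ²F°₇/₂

1

(a)–(b): allowed.
(a)–(c): forbidden (parity, ΔL, ΔJ).
(a)–(d): forbidden (parity, ΔJ).
(b)–(c): forbidden (ΔL, ΔJ).
(b)–(d): forbidden (ΔL, ΔJ).
(c)–(d): forbidden (parity).
Allowed pairs: 1 of 6.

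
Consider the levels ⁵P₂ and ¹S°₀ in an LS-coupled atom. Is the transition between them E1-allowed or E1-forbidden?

forbidden

Parity must change: even → odd — ok.
ΔS = 0: S: 2 → 0 — fails.
ΔL = 0, ±1 (not L=0↔0): L: 1 → 0, ΔL = -1 — ok.
ΔJ = 0, ±1 (not J=0↔0): J: 2 → 0, ΔJ = -2 — fails.
Rule(s) violated: ΔS, ΔJ.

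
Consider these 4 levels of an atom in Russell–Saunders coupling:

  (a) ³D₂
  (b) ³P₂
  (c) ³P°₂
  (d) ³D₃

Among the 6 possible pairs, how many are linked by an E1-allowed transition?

(a)–(b): forbidden (parity).
(a)–(c): allowed.
(a)–(d): forbidden (parity).
(b)–(c): allowed.
(b)–(d): forbidden (parity).
(c)–(d): allowed.
Allowed pairs: 3 of 6.

3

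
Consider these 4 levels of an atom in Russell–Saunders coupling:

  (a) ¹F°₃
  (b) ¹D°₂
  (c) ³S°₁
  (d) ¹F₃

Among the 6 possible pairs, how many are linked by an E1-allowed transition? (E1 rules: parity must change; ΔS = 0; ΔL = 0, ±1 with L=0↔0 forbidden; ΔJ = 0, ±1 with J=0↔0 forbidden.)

(a)–(b): forbidden (parity).
(a)–(c): forbidden (parity, ΔS, ΔL, ΔJ).
(a)–(d): allowed.
(b)–(c): forbidden (parity, ΔS, ΔL).
(b)–(d): allowed.
(c)–(d): forbidden (ΔS, ΔL, ΔJ).
Allowed pairs: 2 of 6.

2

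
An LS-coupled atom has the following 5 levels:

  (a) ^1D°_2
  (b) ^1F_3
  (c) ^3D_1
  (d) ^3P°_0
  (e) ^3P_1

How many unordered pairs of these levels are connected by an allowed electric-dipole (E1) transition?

3

(a)–(b): allowed.
(a)–(c): forbidden (ΔS).
(a)–(d): forbidden (parity, ΔS, ΔJ).
(a)–(e): forbidden (ΔS).
(b)–(c): forbidden (parity, ΔS, ΔJ).
(b)–(d): forbidden (ΔS, ΔL, ΔJ).
(b)–(e): forbidden (parity, ΔS, ΔL, ΔJ).
(c)–(d): allowed.
(c)–(e): forbidden (parity).
(d)–(e): allowed.
Allowed pairs: 3 of 10.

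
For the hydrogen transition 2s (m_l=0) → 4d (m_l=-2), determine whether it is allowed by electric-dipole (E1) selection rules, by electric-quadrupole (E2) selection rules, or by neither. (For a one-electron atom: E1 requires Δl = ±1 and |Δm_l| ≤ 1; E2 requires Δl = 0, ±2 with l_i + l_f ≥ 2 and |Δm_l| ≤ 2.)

Δl = 2 − 0 = +2; l_i + l_f = 2.
Δm_l = -2.
E1 (Δl = ±1, |Δm_l| ≤ 1): not satisfied.
E2 (Δl = 0,±2, l_i+l_f ≥ 2, |Δm_l| ≤ 2): satisfied.

E2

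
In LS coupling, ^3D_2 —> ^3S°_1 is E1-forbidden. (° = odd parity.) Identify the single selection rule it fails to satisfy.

the ΔL = 0, ±1 rule

Parity must change: even → odd — ok.
ΔS = 0: S: 1 → 1 — ok.
ΔL = 0, ±1 (not L=0↔0): L: 2 → 0, ΔL = -2 — fails.
ΔJ = 0, ±1 (not J=0↔0): J: 2 → 1, ΔJ = -1 — ok.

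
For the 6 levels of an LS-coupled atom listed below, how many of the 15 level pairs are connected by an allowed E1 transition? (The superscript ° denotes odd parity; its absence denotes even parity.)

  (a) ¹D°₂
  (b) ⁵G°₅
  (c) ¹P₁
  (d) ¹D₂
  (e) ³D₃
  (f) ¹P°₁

(a)–(b): forbidden (parity, ΔS, ΔL, ΔJ).
(a)–(c): allowed.
(a)–(d): allowed.
(a)–(e): forbidden (ΔS).
(a)–(f): forbidden (parity).
(b)–(c): forbidden (ΔS, ΔL, ΔJ).
(b)–(d): forbidden (ΔS, ΔL, ΔJ).
(b)–(e): forbidden (ΔS, ΔL, ΔJ).
(b)–(f): forbidden (parity, ΔS, ΔL, ΔJ).
(c)–(d): forbidden (parity).
(c)–(e): forbidden (parity, ΔS, ΔJ).
(c)–(f): allowed.
(d)–(e): forbidden (parity, ΔS).
(d)–(f): allowed.
(e)–(f): forbidden (ΔS, ΔJ).
Allowed pairs: 4 of 15.

4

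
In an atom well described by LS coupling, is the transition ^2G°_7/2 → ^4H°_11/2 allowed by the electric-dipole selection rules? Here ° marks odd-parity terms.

Reading off the term symbols: S 1/2→3/2, L 4→5, J 7/2→11/2, parity odd→odd.
ΔS = 0: S: 1/2 → 3/2 — fails.
ΔL = 0, ±1 (not L=0↔0): L: 4 → 5, ΔL = +1 — ok.
Parity must change: odd → odd — fails.
ΔJ = 0, ±1 (not J=0↔0): J: 7/2 → 11/2, ΔJ = +2 — fails.
Rule(s) violated: parity, ΔS, ΔJ.

forbidden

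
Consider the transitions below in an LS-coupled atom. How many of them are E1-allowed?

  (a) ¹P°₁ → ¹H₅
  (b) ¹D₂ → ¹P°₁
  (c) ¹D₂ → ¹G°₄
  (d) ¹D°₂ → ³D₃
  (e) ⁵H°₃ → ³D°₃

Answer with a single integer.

1

(a) forbidden (ΔL, ΔJ fail)
(b) allowed
(c) forbidden (ΔL, ΔJ fail)
(d) forbidden (ΔS fails)
(e) forbidden (parity, ΔS, ΔL fail)
Total allowed: 1 of 5.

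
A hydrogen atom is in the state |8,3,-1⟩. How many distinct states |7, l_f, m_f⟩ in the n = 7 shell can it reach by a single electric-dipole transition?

E1 requires Δl = ±1, so l_f ∈ {2, 4}; with 0 ≤ l_f ≤ n_f−1 = 6, the allowed l_f values are {2, 4}.
For l_f = 2: m_f ∈ {m_i−1, m_i, m_i+1} ∩ [−2, 2] = {-2, -1, 0} → 3 states.
For l_f = 4: m_f ∈ {m_i−1, m_i, m_i+1} ∩ [−4, 4] = {-2, -1, 0} → 3 states.
Total: 6.

6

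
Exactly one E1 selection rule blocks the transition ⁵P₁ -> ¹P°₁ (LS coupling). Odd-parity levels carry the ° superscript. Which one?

the ΔS = 0 rule

Parity must change: even → odd — passes.
ΔS = 0: S: 2 → 0 — fails.
ΔL = 0, ±1 (not L=0↔0): L: 1 → 1, ΔL = +0 — passes.
ΔJ = 0, ±1 (not J=0↔0): J: 1 → 1, ΔJ = +0 — passes.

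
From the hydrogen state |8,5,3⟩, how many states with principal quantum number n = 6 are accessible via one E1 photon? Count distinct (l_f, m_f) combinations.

3

E1 requires Δl = ±1, so l_f ∈ {4, 6}; with 0 ≤ l_f ≤ n_f−1 = 5, the allowed l_f values are {4}.
For l_f = 4: m_f ∈ {m_i−1, m_i, m_i+1} ∩ [−4, 4] = {2, 3, 4} → 3 states.
Total: 3.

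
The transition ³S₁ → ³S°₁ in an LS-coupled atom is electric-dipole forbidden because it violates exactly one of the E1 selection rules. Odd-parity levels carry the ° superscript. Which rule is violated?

ΔL = 0, ±1 (not L=0↔0): L: 0 → 0, ΔL = +0 — violated.
ΔJ = 0, ±1 (not J=0↔0): J: 1 → 1, ΔJ = +0 — satisfied.
ΔS = 0: S: 1 → 1 — satisfied.
Parity must change: even → odd — satisfied.

the L=0 ↔ L=0 exclusion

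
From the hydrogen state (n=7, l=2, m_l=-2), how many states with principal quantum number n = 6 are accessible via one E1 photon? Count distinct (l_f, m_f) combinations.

4

E1 requires Δl = ±1, so l_f ∈ {1, 3}; with 0 ≤ l_f ≤ n_f−1 = 5, the allowed l_f values are {1, 3}.
For l_f = 1: m_f ∈ {m_i−1, m_i, m_i+1} ∩ [−1, 1] = {-1} → 1 state.
For l_f = 3: m_f ∈ {m_i−1, m_i, m_i+1} ∩ [−3, 3] = {-3, -2, -1} → 3 states.
Total: 4.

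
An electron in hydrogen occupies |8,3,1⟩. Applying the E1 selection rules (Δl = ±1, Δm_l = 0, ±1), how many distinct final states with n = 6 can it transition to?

6

E1 requires Δl = ±1, so l_f ∈ {2, 4}; with 0 ≤ l_f ≤ n_f−1 = 5, the allowed l_f values are {2, 4}.
For l_f = 2: m_f ∈ {m_i−1, m_i, m_i+1} ∩ [−2, 2] = {0, 1, 2} → 3 states.
For l_f = 4: m_f ∈ {m_i−1, m_i, m_i+1} ∩ [−4, 4] = {0, 1, 2} → 3 states.
Total: 6.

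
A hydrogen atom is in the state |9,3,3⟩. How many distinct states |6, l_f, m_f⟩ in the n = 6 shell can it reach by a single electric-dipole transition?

E1 requires Δl = ±1, so l_f ∈ {2, 4}; with 0 ≤ l_f ≤ n_f−1 = 5, the allowed l_f values are {2, 4}.
For l_f = 2: m_f ∈ {m_i−1, m_i, m_i+1} ∩ [−2, 2] = {2} → 1 state.
For l_f = 4: m_f ∈ {m_i−1, m_i, m_i+1} ∩ [−4, 4] = {2, 3, 4} → 3 states.
Total: 4.

4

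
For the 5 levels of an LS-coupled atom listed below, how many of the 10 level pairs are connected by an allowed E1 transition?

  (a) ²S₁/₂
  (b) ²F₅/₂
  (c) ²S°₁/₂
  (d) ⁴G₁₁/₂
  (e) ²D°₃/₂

1

(a)–(b): forbidden (parity, ΔL, ΔJ).
(a)–(c): forbidden (ΔL).
(a)–(d): forbidden (parity, ΔS, ΔL, ΔJ).
(a)–(e): forbidden (ΔL).
(b)–(c): forbidden (ΔL, ΔJ).
(b)–(d): forbidden (parity, ΔS, ΔJ).
(b)–(e): allowed.
(c)–(d): forbidden (ΔS, ΔL, ΔJ).
(c)–(e): forbidden (parity, ΔL).
(d)–(e): forbidden (ΔS, ΔL, ΔJ).
Allowed pairs: 1 of 10.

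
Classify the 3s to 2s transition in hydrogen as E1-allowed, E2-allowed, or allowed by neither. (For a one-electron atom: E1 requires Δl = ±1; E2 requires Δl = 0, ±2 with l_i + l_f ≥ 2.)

neither

Δl = 0 − 0 = +0; l_i + l_f = 0.
E1 (Δl = ±1): not satisfied.
E2 (Δl = 0,±2, l_i+l_f ≥ 2): not satisfied.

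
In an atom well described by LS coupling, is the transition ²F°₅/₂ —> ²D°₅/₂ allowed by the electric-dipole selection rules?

Reading off the term symbols: S 1/2→1/2, L 3→2, J 5/2→5/2, parity odd→odd.
Parity must change: odd → odd — violated.
ΔS = 0: S: 1/2 → 1/2 — satisfied.
ΔL = 0, ±1 (not L=0↔0): L: 3 → 2, ΔL = -1 — satisfied.
ΔJ = 0, ±1 (not J=0↔0): J: 5/2 → 5/2, ΔJ = +0 — satisfied.
Rule(s) violated: parity.

forbidden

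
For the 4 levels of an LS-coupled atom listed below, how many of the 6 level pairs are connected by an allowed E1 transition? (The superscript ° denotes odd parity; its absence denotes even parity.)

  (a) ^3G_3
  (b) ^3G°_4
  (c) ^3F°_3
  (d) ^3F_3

(a)–(b): allowed.
(a)–(c): allowed.
(a)–(d): forbidden (parity).
(b)–(c): forbidden (parity).
(b)–(d): allowed.
(c)–(d): allowed.
Allowed pairs: 4 of 6.

4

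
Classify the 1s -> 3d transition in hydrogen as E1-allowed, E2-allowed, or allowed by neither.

E2

Δl = 2 − 0 = +2; l_i + l_f = 2.
E1 (Δl = ±1): not satisfied.
E2 (Δl = 0,±2, l_i+l_f ≥ 2): satisfied.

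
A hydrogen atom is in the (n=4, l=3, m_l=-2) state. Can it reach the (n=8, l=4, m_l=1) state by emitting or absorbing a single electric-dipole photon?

Initial l = 3, final l = 4, so Δl = +1. E1 requires Δl = ±1: ✓.
m_l: -2 → 1 (Δm_l = +3). |Δm_l| ≤ 1 ✗.
The transition is electric-dipole forbidden.

forbidden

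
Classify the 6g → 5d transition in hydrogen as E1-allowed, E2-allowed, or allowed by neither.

E2

Δl = 2 − 4 = -2; l_i + l_f = 6.
E1 (Δl = ±1): not satisfied.
E2 (Δl = 0,±2, l_i+l_f ≥ 2): satisfied.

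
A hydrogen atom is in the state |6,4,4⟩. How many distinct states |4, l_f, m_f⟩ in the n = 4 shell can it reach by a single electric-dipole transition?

E1 requires Δl = ±1, so l_f ∈ {3, 5}; with 0 ≤ l_f ≤ n_f−1 = 3, the allowed l_f values are {3}.
For l_f = 3: m_f ∈ {m_i−1, m_i, m_i+1} ∩ [−3, 3] = {3} → 1 state.
Total: 1.

1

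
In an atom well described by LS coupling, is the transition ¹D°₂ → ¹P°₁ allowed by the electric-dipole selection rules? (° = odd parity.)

forbidden

Reading off the term symbols: S 0→0, L 2→1, J 2→1, parity odd→odd.
Parity must change: odd → odd — ✗.
ΔS = 0: S: 0 → 0 — ✓.
ΔL = 0, ±1 (not L=0↔0): L: 2 → 1, ΔL = -1 — ✓.
ΔJ = 0, ±1 (not J=0↔0): J: 2 → 1, ΔJ = -1 — ✓.
Rule(s) violated: parity.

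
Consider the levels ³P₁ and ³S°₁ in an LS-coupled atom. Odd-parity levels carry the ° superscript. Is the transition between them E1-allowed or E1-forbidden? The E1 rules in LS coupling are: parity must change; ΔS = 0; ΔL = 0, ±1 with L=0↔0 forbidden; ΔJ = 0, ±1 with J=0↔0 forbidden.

allowed

Initial level: S=1, L=1, J=1, parity even. Final level: S=1, L=0, J=1, parity odd.
ΔJ = 0, ±1 (not J=0↔0): J: 1 → 1, ΔJ = +0 — ✓.
ΔS = 0: S: 1 → 1 — ✓.
Parity must change: even → odd — ✓.
ΔL = 0, ±1 (not L=0↔0): L: 1 → 0, ΔL = -1 — ✓.
All four E1 rules are satisfied.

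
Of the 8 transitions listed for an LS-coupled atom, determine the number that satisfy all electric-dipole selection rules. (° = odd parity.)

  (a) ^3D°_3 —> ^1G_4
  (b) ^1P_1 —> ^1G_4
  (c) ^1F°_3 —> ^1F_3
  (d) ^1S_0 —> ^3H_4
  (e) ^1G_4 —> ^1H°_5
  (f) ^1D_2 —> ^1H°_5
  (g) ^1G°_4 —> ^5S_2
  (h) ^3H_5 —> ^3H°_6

(a) forbidden (ΔS, ΔL fail)
(b) forbidden (parity, ΔL, ΔJ fail)
(c) allowed
(d) forbidden (parity, ΔS, ΔL, ΔJ fail)
(e) allowed
(f) forbidden (ΔL, ΔJ fail)
(g) forbidden (ΔS, ΔL, ΔJ fail)
(h) allowed
Total allowed: 3 of 8.

3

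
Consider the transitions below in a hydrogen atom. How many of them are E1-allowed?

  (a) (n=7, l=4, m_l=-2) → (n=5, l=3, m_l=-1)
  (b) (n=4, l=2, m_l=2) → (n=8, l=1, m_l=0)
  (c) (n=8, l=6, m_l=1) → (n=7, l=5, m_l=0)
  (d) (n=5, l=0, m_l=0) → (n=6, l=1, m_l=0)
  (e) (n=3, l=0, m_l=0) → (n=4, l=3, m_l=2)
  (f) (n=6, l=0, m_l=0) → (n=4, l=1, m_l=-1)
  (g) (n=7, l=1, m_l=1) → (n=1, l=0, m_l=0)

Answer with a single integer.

5

(a) allowed
(b) forbidden — Δm_l = -2 (E1 requires Δm_l = 0, ±1)
(c) allowed
(d) allowed
(e) forbidden — Δl = +3 (E1 requires Δl = ±1); Δm_l = +2 (E1 requires Δm_l = 0, ±1)
(f) allowed
(g) allowed
Total allowed: 5 of 7.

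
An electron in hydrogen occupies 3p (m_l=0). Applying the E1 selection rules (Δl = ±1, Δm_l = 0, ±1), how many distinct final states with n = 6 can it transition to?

E1 requires Δl = ±1, so l_f ∈ {0, 2}; with 0 ≤ l_f ≤ n_f−1 = 5, the allowed l_f values are {0, 2}.
For l_f = 0: m_f ∈ {m_i−1, m_i, m_i+1} ∩ [−0, 0] = {0} → 1 state.
For l_f = 2: m_f ∈ {m_i−1, m_i, m_i+1} ∩ [−2, 2] = {-1, 0, 1} → 3 states.
Total: 4.

4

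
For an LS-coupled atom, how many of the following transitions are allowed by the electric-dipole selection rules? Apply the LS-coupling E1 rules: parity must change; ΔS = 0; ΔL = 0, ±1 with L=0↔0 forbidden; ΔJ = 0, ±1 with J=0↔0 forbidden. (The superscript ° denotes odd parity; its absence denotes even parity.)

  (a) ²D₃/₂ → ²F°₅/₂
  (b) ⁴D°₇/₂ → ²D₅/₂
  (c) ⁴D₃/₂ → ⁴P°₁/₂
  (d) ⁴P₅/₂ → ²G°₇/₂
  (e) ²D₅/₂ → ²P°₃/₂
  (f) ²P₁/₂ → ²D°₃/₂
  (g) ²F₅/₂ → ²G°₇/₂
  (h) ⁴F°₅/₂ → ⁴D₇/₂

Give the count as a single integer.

6

(a) allowed
(b) forbidden (ΔS fails)
(c) allowed
(d) forbidden (ΔS, ΔL fail)
(e) allowed
(f) allowed
(g) allowed
(h) allowed
Total allowed: 6 of 8.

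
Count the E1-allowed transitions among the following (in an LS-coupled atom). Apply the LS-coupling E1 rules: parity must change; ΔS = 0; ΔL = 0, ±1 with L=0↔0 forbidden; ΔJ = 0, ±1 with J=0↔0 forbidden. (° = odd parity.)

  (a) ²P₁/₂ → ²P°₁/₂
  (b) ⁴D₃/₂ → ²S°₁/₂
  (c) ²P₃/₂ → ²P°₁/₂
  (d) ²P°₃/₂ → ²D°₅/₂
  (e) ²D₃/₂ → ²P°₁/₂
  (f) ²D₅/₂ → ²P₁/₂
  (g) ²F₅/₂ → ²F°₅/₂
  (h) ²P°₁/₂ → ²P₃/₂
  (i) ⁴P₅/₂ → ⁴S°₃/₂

(a) allowed
(b) forbidden (ΔS, ΔL fail)
(c) allowed
(d) forbidden (parity fails)
(e) allowed
(f) forbidden (parity, ΔJ fail)
(g) allowed
(h) allowed
(i) allowed
Total allowed: 6 of 9.

6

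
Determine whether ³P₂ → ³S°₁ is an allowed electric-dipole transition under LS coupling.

Reading off the term symbols: S 1→1, L 1→0, J 2→1, parity even→odd.
Parity must change: even → odd — ok.
ΔS = 0: S: 1 → 1 — ok.
ΔL = 0, ±1 (not L=0↔0): L: 1 → 0, ΔL = -1 — ok.
ΔJ = 0, ±1 (not J=0↔0): J: 2 → 1, ΔJ = -1 — ok.
All four E1 rules are satisfied.

allowed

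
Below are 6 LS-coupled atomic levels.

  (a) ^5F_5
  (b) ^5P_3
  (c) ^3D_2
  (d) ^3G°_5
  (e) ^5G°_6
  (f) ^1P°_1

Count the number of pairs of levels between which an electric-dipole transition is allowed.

1

(a)–(b): forbidden (parity, ΔL, ΔJ).
(a)–(c): forbidden (parity, ΔS, ΔJ).
(a)–(d): forbidden (ΔS).
(a)–(e): allowed.
(a)–(f): forbidden (ΔS, ΔL, ΔJ).
(b)–(c): forbidden (parity, ΔS).
(b)–(d): forbidden (ΔS, ΔL, ΔJ).
(b)–(e): forbidden (ΔL, ΔJ).
(b)–(f): forbidden (ΔS, ΔJ).
(c)–(d): forbidden (ΔL, ΔJ).
(c)–(e): forbidden (ΔS, ΔL, ΔJ).
(c)–(f): forbidden (ΔS).
(d)–(e): forbidden (parity, ΔS).
(d)–(f): forbidden (parity, ΔS, ΔL, ΔJ).
(e)–(f): forbidden (parity, ΔS, ΔL, ΔJ).
Allowed pairs: 1 of 15.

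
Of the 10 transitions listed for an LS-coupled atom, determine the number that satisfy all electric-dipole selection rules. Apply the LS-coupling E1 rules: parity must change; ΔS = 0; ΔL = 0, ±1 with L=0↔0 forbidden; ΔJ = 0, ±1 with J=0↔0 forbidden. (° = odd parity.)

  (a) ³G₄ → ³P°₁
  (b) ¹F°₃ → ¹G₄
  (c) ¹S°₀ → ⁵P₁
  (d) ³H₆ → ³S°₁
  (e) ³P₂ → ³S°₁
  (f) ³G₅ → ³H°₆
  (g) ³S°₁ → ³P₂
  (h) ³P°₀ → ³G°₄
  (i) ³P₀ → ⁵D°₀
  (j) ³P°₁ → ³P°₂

4

(a) forbidden (ΔL, ΔJ fail)
(b) allowed
(c) forbidden (ΔS fails)
(d) forbidden (ΔL, ΔJ fail)
(e) allowed
(f) allowed
(g) allowed
(h) forbidden (parity, ΔL, ΔJ fail)
(i) forbidden (ΔS, ΔJ fail)
(j) forbidden (parity fails)
Total allowed: 4 of 10.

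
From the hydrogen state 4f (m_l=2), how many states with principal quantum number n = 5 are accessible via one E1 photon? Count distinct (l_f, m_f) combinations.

E1 requires Δl = ±1, so l_f ∈ {2, 4}; with 0 ≤ l_f ≤ n_f−1 = 4, the allowed l_f values are {2, 4}.
For l_f = 2: m_f ∈ {m_i−1, m_i, m_i+1} ∩ [−2, 2] = {1, 2} → 2 states.
For l_f = 4: m_f ∈ {m_i−1, m_i, m_i+1} ∩ [−4, 4] = {1, 2, 3} → 3 states.
Total: 5.

5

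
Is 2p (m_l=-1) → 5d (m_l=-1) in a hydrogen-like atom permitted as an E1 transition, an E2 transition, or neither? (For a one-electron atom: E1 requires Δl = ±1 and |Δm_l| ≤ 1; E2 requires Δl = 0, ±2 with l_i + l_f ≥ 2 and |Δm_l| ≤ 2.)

Δl = 2 − 1 = +1; l_i + l_f = 3.
Δm_l = +0.
E1 (Δl = ±1, |Δm_l| ≤ 1): satisfied.
E2 (Δl = 0,±2, l_i+l_f ≥ 2, |Δm_l| ≤ 2): not satisfied.

E1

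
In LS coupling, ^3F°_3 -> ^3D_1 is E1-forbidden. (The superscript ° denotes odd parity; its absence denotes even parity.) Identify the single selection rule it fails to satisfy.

the ΔJ = 0, ±1 rule

Reading off the term symbols: S 1→1, L 3→2, J 3→1, parity odd→even.
Parity must change: odd → even — satisfied.
ΔS = 0: S: 1 → 1 — satisfied.
ΔL = 0, ±1 (not L=0↔0): L: 3 → 2, ΔL = -1 — satisfied.
ΔJ = 0, ±1 (not J=0↔0): J: 3 → 1, ΔJ = -2 — violated.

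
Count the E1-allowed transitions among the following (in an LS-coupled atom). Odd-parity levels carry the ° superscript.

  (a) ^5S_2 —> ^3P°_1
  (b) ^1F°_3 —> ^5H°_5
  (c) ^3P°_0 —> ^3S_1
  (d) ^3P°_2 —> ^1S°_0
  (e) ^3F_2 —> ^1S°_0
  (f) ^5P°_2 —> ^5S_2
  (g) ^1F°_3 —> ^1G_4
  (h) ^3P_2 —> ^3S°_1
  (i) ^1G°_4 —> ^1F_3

(a) forbidden (ΔS fails)
(b) forbidden (parity, ΔS, ΔL, ΔJ fail)
(c) allowed
(d) forbidden (parity, ΔS, ΔJ fail)
(e) forbidden (ΔS, ΔL, ΔJ fail)
(f) allowed
(g) allowed
(h) allowed
(i) allowed
Total allowed: 5 of 9.

5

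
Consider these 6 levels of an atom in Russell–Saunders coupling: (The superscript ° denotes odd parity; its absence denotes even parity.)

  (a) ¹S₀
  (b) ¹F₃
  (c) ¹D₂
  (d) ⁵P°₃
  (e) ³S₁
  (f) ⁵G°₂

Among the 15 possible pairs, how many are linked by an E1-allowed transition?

0

(a)–(b): forbidden (parity, ΔL, ΔJ).
(a)–(c): forbidden (parity, ΔL, ΔJ).
(a)–(d): forbidden (ΔS, ΔJ).
(a)–(e): forbidden (parity, ΔS, ΔL).
(a)–(f): forbidden (ΔS, ΔL, ΔJ).
(b)–(c): forbidden (parity).
(b)–(d): forbidden (ΔS, ΔL).
(b)–(e): forbidden (parity, ΔS, ΔL, ΔJ).
(b)–(f): forbidden (ΔS).
(c)–(d): forbidden (ΔS).
(c)–(e): forbidden (parity, ΔS, ΔL).
(c)–(f): forbidden (ΔS, ΔL).
(d)–(e): forbidden (ΔS, ΔJ).
(d)–(f): forbidden (parity, ΔL).
(e)–(f): forbidden (ΔS, ΔL).
Allowed pairs: 0 of 15.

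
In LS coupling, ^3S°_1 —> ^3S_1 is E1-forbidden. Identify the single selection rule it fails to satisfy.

the L=0 ↔ L=0 exclusion

ΔS = 0: S: 1 → 1 — ok.
ΔJ = 0, ±1 (not J=0↔0): J: 1 → 1, ΔJ = +0 — ok.
Parity must change: odd → even — ok.
ΔL = 0, ±1 (not L=0↔0): L: 0 → 0, ΔL = +0 — fails.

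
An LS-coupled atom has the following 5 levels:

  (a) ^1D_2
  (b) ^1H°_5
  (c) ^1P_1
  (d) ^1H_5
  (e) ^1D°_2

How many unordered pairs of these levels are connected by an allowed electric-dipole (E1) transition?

3

(a)–(b): forbidden (ΔL, ΔJ).
(a)–(c): forbidden (parity).
(a)–(d): forbidden (parity, ΔL, ΔJ).
(a)–(e): allowed.
(b)–(c): forbidden (ΔL, ΔJ).
(b)–(d): allowed.
(b)–(e): forbidden (parity, ΔL, ΔJ).
(c)–(d): forbidden (parity, ΔL, ΔJ).
(c)–(e): allowed.
(d)–(e): forbidden (ΔL, ΔJ).
Allowed pairs: 3 of 10.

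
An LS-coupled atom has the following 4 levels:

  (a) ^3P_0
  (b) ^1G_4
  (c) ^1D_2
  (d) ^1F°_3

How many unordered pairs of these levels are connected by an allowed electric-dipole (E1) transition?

(a)–(b): forbidden (parity, ΔS, ΔL, ΔJ).
(a)–(c): forbidden (parity, ΔS, ΔJ).
(a)–(d): forbidden (ΔS, ΔL, ΔJ).
(b)–(c): forbidden (parity, ΔL, ΔJ).
(b)–(d): allowed.
(c)–(d): allowed.
Allowed pairs: 2 of 6.

2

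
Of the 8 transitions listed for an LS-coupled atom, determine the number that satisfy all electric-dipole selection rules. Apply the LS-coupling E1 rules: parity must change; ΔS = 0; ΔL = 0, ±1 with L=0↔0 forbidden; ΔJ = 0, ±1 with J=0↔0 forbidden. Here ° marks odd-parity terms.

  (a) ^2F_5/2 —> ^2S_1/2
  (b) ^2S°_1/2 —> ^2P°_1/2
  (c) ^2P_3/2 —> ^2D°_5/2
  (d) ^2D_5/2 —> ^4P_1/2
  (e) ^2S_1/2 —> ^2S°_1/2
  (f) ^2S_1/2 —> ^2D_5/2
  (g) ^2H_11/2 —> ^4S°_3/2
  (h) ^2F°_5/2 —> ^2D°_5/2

(a) forbidden (parity, ΔL, ΔJ fail)
(b) forbidden (parity fails)
(c) allowed
(d) forbidden (parity, ΔS, ΔJ fail)
(e) forbidden (ΔL fails)
(f) forbidden (parity, ΔL, ΔJ fail)
(g) forbidden (ΔS, ΔL, ΔJ fail)
(h) forbidden (parity fails)
Total allowed: 1 of 8.

1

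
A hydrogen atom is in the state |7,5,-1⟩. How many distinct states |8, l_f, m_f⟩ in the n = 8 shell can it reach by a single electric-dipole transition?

6

E1 requires Δl = ±1, so l_f ∈ {4, 6}; with 0 ≤ l_f ≤ n_f−1 = 7, the allowed l_f values are {4, 6}.
For l_f = 4: m_f ∈ {m_i−1, m_i, m_i+1} ∩ [−4, 4] = {-2, -1, 0} → 3 states.
For l_f = 6: m_f ∈ {m_i−1, m_i, m_i+1} ∩ [−6, 6] = {-2, -1, 0} → 3 states.
Total: 6.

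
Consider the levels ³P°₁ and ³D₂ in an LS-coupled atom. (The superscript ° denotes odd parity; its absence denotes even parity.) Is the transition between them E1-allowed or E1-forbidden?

ΔJ = 0, ±1 (not J=0↔0): J: 1 → 2, ΔJ = +1 — satisfied.
Parity must change: odd → even — satisfied.
ΔL = 0, ±1 (not L=0↔0): L: 1 → 2, ΔL = +1 — satisfied.
ΔS = 0: S: 1 → 1 — satisfied.
All four E1 rules are satisfied.

allowed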